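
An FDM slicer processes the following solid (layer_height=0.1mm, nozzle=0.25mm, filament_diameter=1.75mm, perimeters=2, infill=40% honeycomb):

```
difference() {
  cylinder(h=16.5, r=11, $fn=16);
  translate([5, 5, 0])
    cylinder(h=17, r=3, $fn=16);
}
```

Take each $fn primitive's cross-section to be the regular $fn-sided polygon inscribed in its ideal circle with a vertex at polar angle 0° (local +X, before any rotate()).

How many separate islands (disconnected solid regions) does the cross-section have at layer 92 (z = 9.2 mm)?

1

At z = 9.2 mm: the r=11 cylinder contributes a regular 16-gon of circumradius 11; the r=3 cylinder at (5, 5) gives a regular 16-gon of circumradius 3 (constant along its height); After the difference (first − rest): starting from the r=11 cylinder, the r=3 cylinder at (5, 5) lies wholly inside it (removes its full 27.55 mm² and its 18.73 mm outline becomes a hole wall) — 1 connected region with 1 hole. Overall, the cross-section is one region with 1 hole. Island count = 1.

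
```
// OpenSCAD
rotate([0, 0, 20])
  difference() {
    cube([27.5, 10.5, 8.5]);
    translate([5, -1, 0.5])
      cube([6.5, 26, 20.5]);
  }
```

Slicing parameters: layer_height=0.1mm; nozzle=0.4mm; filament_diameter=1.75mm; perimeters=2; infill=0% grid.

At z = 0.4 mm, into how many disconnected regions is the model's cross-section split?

1

At z = 0.4 mm: the cube (footprint 27.5×10.5) is included at this height; the cube at (5, -1) is not intersected at this z (z outside [0.5, 21]); Taking the first minus the rest: none of the subtracted shapes is present at this height, so the 27.5×10.5 cube is unchanged — 1 connected region; (rotated 20° about Z; rotation is an isometry so areas/perimeters/island counts are preserved). The result has 1 disconnected region.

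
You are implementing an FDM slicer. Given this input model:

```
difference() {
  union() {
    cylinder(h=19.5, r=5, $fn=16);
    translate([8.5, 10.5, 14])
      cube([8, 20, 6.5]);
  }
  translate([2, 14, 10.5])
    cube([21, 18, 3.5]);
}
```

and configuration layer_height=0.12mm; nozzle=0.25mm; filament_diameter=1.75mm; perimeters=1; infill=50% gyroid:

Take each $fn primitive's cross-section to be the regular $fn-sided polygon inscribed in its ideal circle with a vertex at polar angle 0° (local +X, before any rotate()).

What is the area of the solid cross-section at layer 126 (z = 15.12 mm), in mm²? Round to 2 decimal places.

236.54 mm²

At z = 15.12 mm: the cylinder: section is a regular 16-gon, circumradius r=5 (area = (16/2)·5.000²·sin(360°/16) = 76.54 mm²); the 8×20 cube at (8.5, 10.5) contributes its full rectangle (area 160.00 mm²); Combining (union): the 2 present regions are separate (no shared area or edge), so areas and boundary lengths simply add and each stays a separate island — area = 236.54 mm²; the cube at (2, 14) is absent (z outside [10.5, 14]); Subtracting the remaining from the first: none of the subtracted shapes is present at this height, so that combined region is unchanged — area = 236.54 mm². Overall, the cross-section has 2 separate islands. Net area = 236.54 mm².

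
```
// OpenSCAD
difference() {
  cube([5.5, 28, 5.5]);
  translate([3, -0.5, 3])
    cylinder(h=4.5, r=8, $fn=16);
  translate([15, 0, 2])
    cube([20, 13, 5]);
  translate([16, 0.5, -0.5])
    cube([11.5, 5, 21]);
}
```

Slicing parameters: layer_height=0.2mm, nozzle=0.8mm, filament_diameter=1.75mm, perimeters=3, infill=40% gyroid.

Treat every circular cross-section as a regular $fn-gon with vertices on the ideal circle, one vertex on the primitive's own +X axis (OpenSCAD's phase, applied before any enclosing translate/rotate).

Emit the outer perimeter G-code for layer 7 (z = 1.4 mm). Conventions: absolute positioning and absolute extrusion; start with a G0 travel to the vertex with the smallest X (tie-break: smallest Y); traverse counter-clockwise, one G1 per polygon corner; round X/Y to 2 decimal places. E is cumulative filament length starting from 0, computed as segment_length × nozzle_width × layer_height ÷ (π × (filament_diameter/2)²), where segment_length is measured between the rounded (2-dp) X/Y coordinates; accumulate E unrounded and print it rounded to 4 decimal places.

G0 X0.00 Y0.00 Z1.40
G1 X5.50 Y0.00 E0.3659
G1 X5.50 Y28.00 E2.2284
G1 X0.00 Y28.00 E2.5943
G1 X0.00 Y0.00 E4.4569

At z = 1.4 mm: the cube is present — its section is the full 5.5×28 rectangle; the cylinder at (3, -0.5) is absent (z outside [3, 7.5]); the cube at (15, 0) is absent (z outside [2, 7]); the cube at (16, 0.5) is present — its section is the full 11.5×5 rectangle; Taking the first minus the rest: starting from the 5.5×28 cube, the 11.5×5 cube at (16, 0.5) misses the remaining region (no effect) — 1 connected region. The outline is a single polygon with 4 vertices. Extrusion per mm of travel: 0.8 × 0.2 / (π × 0.875²) = 0.066520. Accumulating E over each segment gives final E = 4.4569.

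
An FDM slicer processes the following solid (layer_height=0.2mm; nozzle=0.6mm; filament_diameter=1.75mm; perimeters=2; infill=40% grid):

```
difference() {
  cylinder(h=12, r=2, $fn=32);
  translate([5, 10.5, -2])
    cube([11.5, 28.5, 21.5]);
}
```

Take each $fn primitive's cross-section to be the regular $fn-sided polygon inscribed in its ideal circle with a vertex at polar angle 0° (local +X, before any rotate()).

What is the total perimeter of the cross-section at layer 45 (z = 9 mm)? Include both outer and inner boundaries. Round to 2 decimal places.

At z = 9 mm: the r=2 cylinder contributes a regular 32-gon of circumradius 2 (perimeter = 2·32·2.000·sin(180°/32) = 12.55 mm); the 11.5×28.5 cube at (5, 10.5) contributes its full rectangle (perimeter 80.00 mm); Subtracting the remaining from the first: starting from the r=2 cylinder, the 11.5×28.5 cube at (5, 10.5) misses the remaining region (no effect) — boundary = 12.55 mm. Overall, the cross-section is a single solid region. Total boundary length (outer) = 12.55 mm.

12.55 mm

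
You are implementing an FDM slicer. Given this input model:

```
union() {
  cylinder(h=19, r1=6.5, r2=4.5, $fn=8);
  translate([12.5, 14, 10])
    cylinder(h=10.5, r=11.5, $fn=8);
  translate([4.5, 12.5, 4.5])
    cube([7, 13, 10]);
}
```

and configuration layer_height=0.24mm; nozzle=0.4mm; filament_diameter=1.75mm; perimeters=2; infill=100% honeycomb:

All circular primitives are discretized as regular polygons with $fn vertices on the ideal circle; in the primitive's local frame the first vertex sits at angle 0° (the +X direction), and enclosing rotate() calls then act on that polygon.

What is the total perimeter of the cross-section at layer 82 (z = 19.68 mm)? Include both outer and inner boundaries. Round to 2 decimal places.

70.41 mm

At z = 19.68 mm: the cone does not reach this height (z outside [0, 19]); the r=11.5 cylinder at (12.5, 14) contributes a regular 8-gon of circumradius 11.5 (perimeter = 2·8·11.500·sin(180°/8) = 70.41 mm); the cube at (4.5, 12.5) does not reach this height (z outside [4.5, 14.5]); Combining (union): only the r=11.5 cylinder at (12.5, 14) is present, so the union is just that shape — boundary = 70.41 mm. Overall, the cross-section is a single solid region. Total boundary length (outer) = 70.41 mm.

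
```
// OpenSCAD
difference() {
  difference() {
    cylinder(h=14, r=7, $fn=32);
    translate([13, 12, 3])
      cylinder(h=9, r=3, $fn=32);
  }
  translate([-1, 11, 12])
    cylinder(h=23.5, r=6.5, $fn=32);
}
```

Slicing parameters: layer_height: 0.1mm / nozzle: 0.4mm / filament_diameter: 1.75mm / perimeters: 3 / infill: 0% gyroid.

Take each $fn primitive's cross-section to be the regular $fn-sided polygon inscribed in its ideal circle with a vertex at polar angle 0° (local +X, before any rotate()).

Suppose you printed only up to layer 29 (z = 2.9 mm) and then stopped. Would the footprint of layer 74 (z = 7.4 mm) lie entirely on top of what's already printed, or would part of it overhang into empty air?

Compare the two slices. At z = 2.9: the cylinder: section is a regular 32-gon, circumradius r=7 (area = (32/2)·7.000²·sin(360°/32) = 152.95 mm²); the cylinder at (13, 12) is not intersected at this z (z outside [3, 12]); After the difference (first − rest): none of the subtracted shapes is present at this height, so the r=7 cylinder is unchanged — area = 152.95 mm²; the cylinder at (-1, 11) is not intersected at this z (z outside [12, 35.5]); Taking the first minus the rest: none of the subtracted shapes is present at this height, so the result so far is unchanged — area = 152.95 mm². At z = 7.4: the r=7 cylinder contributes a regular 32-gon of circumradius 7 (area = (32/2)·7.000²·sin(360°/32) = 152.95 mm²); the r=3 cylinder at (13, 12) contributes a regular 32-gon of circumradius 3 (area = (32/2)·3.000²·sin(360°/32) = 28.09 mm²); Subtracting the remaining from the first: starting from the r=7 cylinder (152.95 mm²), the r=3 cylinder at (13, 12) misses the remaining region (no effect) — area = 152.95 mm²; the cylinder at (-1, 11) does not reach this height (z outside [12, 35.5]); Taking the first minus the rest: none of the subtracted shapes is present at this height, so that combined region is unchanged — area = 152.95 mm². Checking containment: the cross-section at z = 7.4 is a subset of the cross-section at z = 2.9.

entirely on top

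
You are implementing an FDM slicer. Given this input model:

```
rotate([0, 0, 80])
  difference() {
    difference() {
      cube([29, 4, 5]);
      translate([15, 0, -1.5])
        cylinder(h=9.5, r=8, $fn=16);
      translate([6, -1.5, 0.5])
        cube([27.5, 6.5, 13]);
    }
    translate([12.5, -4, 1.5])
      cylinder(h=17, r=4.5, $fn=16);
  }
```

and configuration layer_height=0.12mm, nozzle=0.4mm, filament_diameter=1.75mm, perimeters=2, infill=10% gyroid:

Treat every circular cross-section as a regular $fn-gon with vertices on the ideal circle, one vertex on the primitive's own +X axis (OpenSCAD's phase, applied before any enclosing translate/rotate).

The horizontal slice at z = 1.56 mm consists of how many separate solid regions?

At z = 1.56 mm: the cube (footprint 29×4) is included at this height; the r=8 cylinder at (15, 0) gives a regular 16-gon of circumradius 8 (constant along its height); the cube at (6, -1.5) (footprint 27.5×6.5) is included at this height; Taking the first minus the rest: starting from the 29×4 cube, the r=8 cylinder at (15, 0) partially overlaps it — only the 60.40 mm² overlap (of its 195.93 mm²) is removed, clipping the outline; the 27.5×6.5 cube at (6, -1.5) partially overlaps it — only the 31.60 mm² overlap (of its 178.75 mm²) is removed, clipping the outline — 1 connected region; the r=4.5 cylinder at (12.5, -4) gives a regular 16-gon of circumradius 4.5 (constant along its height); After the difference (first − rest): starting from that combined region, the r=4.5 cylinder at (12.5, -4) misses the remaining region (no effect) — 1 connected region; (rotated 80° about Z; rotation is an isometry so areas/perimeters/island counts are preserved). The result has 1 disconnected region.

1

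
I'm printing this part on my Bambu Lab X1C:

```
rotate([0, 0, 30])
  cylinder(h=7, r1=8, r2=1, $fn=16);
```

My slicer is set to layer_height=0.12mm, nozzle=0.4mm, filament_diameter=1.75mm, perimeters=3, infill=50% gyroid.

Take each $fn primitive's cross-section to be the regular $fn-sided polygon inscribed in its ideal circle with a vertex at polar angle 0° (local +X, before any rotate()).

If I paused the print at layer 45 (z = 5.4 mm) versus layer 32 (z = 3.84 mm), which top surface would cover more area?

layer 32 (z = 3.84 mm)

Layer 45 (z = 5.4): the cone (r1=8→r2=1) has section circumradius 2.600 here — a regular 16-gon (area = (16/2)·2.600²·sin(360°/16) = 20.70 mm²); (whole slice rotated 30° about Z — lengths, areas and connectivity unchanged). So its area = 20.70 mm². Layer 32 (z = 3.84): the cone contributes a regular 16-gon of circumradius 4.160 (interpolated between r1=8 and r2=1 at t=0.549) (area = (16/2)·4.160²·sin(360°/16) = 52.98 mm²); (rotated 30° about Z; rotation is an isometry so areas/perimeters/island counts are preserved). So its area = 52.98 mm². Layer 32 is larger (52.98 vs 20.70 mm²).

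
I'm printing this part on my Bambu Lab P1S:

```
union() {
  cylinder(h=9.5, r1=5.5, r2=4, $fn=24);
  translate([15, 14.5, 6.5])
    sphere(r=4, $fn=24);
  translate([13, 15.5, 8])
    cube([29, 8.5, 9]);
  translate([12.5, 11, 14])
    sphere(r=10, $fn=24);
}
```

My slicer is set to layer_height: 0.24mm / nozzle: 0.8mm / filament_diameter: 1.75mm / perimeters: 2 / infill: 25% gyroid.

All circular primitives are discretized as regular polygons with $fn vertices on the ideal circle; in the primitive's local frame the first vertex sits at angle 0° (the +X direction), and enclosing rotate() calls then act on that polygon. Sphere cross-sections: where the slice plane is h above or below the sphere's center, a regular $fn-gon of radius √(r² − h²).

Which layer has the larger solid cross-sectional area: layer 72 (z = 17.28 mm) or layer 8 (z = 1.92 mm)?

layer 72 (z = 17.28 mm)

Layer 72 (z = 17.28): the cone does not reach this height (z outside [0, 9.5]); the sphere at (15, 14.5) does not reach this height (|z−center|=10.780 > r=4); the cube at (13, 15.5) is absent (z outside [8, 17]); the r=10 sphere at (12.5, 11) slices to a regular 24-gon of circumradius 9.447 (√(r²−h²) with h=3.28 from center) (area = (24/2)·9.447²·sin(360°/24) = 277.17 mm²); Merging all regions: only the r=10 sphere at (12.5, 11) is present, so the union is just that shape — area = 277.17 mm². So its area = 277.17 mm². Layer 8 (z = 1.92): the cone contributes a regular 24-gon of circumradius 5.197 (interpolated between r1=5.5 and r2=4 at t=0.202) (area = (24/2)·5.197²·sin(360°/24) = 83.88 mm²); the sphere at (15, 14.5) is not intersected at this z (|z−center|=4.580 > r=4); the cube at (13, 15.5) is absent (z outside [8, 17]); the sphere at (12.5, 11) is absent (|z−center|=12.080 > r=10); Combining (union): only the cone is present, so the union is just that shape — area = 83.88 mm². So its area = 83.88 mm². Layer 72 is larger (277.17 vs 83.88 mm²).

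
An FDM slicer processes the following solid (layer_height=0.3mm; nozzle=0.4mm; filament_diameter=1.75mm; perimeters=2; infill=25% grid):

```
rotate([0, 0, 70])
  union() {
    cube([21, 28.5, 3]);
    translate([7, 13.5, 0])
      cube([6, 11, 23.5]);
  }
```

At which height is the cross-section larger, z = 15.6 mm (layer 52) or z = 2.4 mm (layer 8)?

Layer 52 (z = 15.6): the cube is absent (z outside [0, 3]); the cube at (7, 13.5) is present — its section is the full 6×11 rectangle (area 66.00 mm²); Taking the union: only the 6×11 cube at (7, 13.5) is present, so the union is just that shape — area = 66.00 mm²; (rotated 70° about Z; rotation is an isometry so areas/perimeters/island counts are preserved). So its area = 66.00 mm². Layer 8 (z = 2.4): the cube is present — its section is the full 21×28.5 rectangle (area 598.50 mm²); the cube at (7, 13.5) is present — its section is the full 6×11 rectangle (area 66.00 mm²); Merging all regions: the 6×11 cube at (7, 13.5) lies entirely inside the 21×28.5 cube, so the union is just the 21×28.5 cube — area = 598.50 mm²; (whole slice rotated 70° about Z — lengths, areas and connectivity unchanged). So its area = 598.50 mm². Layer 8 is larger (598.50 vs 66.00 mm²).

layer 8 (z = 2.4 mm)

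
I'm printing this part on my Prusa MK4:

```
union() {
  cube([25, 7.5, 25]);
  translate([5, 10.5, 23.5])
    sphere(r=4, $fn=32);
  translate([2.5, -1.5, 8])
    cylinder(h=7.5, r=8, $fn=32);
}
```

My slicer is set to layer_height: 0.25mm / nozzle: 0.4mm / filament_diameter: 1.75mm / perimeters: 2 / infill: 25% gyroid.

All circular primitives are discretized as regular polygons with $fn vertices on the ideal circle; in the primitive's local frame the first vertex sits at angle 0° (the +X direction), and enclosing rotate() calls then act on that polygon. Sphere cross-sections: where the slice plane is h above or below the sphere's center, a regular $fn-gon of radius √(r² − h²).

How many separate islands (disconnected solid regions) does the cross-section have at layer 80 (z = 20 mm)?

At z = 20 mm: the cube is present — its section is the full 25×7.5 rectangle; the sphere at (5, 10.5): section is a regular 32-gon, circumradius = √(r²−h²) = √(4²−3.5²) = 1.936; the cylinder at (2.5, -1.5) does not reach this height (z outside [8, 15.5]); Taking the union: the 2 present regions are separate (no shared area or edge), so areas and boundary lengths simply add and each stays a separate island — 2 connected regions. Overall, the cross-section has 2 separate islands. Island count = 2.

2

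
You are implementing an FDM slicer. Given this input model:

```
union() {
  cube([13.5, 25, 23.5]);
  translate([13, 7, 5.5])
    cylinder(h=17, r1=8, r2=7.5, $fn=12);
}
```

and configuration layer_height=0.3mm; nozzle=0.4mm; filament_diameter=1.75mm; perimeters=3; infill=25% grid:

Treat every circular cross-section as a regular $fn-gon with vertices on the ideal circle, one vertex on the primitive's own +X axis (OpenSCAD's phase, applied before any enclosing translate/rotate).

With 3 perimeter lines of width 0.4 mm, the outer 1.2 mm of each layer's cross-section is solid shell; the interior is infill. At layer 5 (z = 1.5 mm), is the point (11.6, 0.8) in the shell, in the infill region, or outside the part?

shell

At z = 1.5 mm: the cube (footprint 13.5×25) is included at this height; the cone at (13, 7) is absent (z outside [5.5, 22.5]); Merging all regions: only the 13.5×25 cube is present, so the union is just that shape — 1 connected region. Overall, the cross-section is a single solid region. The nearest boundary edge runs (0.00, 0.00)→(13.50, 0.00); distance from the point to it = 0.80 mm. The point is inside the cross-section, 0.80 mm from the nearest boundary — within the 1.2 mm shell band (3 × 0.4).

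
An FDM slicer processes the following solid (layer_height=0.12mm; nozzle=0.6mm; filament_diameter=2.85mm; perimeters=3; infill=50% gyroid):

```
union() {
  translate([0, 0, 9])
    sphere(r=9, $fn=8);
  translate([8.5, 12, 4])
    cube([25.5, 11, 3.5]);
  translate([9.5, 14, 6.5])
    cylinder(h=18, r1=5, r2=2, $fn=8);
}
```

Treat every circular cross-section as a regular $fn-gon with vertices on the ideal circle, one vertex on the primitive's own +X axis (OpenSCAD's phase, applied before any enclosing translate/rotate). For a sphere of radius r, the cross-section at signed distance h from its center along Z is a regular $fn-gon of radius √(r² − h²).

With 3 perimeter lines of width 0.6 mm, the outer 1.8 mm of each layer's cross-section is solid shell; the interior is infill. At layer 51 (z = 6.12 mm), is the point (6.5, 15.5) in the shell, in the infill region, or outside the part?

At z = 6.12 mm: the r=9 sphere slices to a regular 8-gon of circumradius 8.527 (√(r²−h²) with h=2.88 from center); the 25.5×11 cube at (8.5, 12) contributes its full rectangle; the cone at (9.5, 14) is not intersected at this z (z outside [6.5, 24.5]); Combining (union): the 2 present regions are separate (no shared area or edge), so areas and boundary lengths simply add and each stays a separate island — 2 connected regions. Overall, the cross-section has 2 separate islands. The nearest boundary edge runs (8.50, 12.00)→(8.50, 23.00); distance from the point to it = 2.00 mm. The point is not inside any of the regions above, so it lies outside the cross-section (2.00 mm from the nearest boundary).

outside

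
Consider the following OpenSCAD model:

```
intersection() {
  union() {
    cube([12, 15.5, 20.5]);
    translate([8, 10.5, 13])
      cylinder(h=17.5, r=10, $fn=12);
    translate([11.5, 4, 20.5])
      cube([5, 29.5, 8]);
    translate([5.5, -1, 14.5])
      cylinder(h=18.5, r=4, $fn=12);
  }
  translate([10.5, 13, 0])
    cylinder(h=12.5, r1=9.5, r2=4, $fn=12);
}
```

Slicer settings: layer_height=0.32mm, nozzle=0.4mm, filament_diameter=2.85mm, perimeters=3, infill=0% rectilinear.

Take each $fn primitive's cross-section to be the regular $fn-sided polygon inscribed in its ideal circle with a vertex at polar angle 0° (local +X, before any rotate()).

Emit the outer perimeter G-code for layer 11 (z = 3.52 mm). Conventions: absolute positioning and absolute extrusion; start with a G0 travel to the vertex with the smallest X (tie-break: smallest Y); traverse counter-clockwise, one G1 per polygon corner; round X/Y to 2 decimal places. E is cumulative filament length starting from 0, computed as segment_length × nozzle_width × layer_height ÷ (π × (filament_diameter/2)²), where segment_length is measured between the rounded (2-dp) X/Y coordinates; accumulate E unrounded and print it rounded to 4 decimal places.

G0 X2.55 Y13.00 Z3.52
G1 X3.61 Y9.02 E0.0826
G1 X6.52 Y6.11 E0.1652
G1 X10.50 Y5.05 E0.2479
G1 X12.00 Y5.45 E0.2790
G1 X12.00 Y15.50 E0.4807
G1 X3.22 Y15.50 E0.6568
G1 X2.55 Y13.00 E0.7088

At z = 3.52 mm: the 12×15.5 cube contributes its full rectangle; the cylinder at (8, 10.5) is not intersected at this z (z outside [13, 30.5]); the cube at (11.5, 4) does not reach this height (z outside [20.5, 28.5]); the cylinder at (5.5, -1) does not reach this height (z outside [14.5, 33]); Merging all regions: only the 12×15.5 cube is present, so the union is just that shape — 1 connected region; the cone at (10.5, 13) contributes a regular 12-gon of circumradius 7.951 (interpolated between r1=9.5 and r2=4 at t=0.282); After intersecting: the cone at (10.5, 13) partially overlaps the result so far; clipping to the common part keeps 81.83 mm² — 1 connected region. The outline is a single polygon with 7 vertices. Extrusion per mm of travel: 0.4 × 0.32 / (π × 1.425²) = 0.020065. Accumulating E over each segment gives final E = 0.7088.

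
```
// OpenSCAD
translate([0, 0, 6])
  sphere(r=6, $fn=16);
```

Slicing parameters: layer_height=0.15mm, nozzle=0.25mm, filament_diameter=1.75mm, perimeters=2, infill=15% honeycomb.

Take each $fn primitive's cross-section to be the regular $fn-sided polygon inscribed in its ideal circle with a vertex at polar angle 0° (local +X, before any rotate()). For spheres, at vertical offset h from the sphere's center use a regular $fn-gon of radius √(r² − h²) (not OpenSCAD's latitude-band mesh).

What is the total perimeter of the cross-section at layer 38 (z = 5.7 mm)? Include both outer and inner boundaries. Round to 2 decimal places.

37.41 mm

At z = 5.7 mm: the sphere: section is a regular 16-gon, circumradius = √(r²−h²) = √(6²−0.3²) = 5.992 (perimeter = 2·16·5.992·sin(180°/16) = 37.41 mm). Overall, the cross-section is a single solid region. Total boundary length (outer) = 37.41 mm.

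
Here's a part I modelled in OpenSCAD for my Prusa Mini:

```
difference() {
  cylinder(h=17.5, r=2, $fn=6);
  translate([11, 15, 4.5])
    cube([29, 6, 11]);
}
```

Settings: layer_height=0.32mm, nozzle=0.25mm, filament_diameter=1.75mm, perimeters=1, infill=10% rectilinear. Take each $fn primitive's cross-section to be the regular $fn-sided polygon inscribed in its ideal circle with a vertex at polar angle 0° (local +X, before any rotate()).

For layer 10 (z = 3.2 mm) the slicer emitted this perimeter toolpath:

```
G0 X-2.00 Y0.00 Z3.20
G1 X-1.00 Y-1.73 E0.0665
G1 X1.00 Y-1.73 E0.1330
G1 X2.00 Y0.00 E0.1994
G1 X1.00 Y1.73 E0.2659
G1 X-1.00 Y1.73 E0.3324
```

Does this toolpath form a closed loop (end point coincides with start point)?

no

Start point (G0): (-2.00, 0.00). End point (last G1): the path does not return to the start — open.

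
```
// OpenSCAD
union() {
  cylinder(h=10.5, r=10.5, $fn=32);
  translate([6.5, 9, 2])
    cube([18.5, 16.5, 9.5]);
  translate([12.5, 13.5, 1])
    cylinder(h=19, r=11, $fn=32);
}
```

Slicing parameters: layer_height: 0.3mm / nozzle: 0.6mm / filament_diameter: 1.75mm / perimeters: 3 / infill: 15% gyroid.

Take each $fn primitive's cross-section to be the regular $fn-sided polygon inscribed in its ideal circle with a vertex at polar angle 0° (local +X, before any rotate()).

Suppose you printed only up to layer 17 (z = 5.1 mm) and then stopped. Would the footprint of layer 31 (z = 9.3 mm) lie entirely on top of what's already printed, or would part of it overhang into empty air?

Compare the two slices. At z = 5.1: the r=10.5 cylinder gives a regular 32-gon of circumradius 10.5 (constant along its height) (area = (32/2)·10.500²·sin(360°/32) = 344.14 mm²); the 18.5×16.5 cube at (6.5, 9) contributes its full rectangle (area 305.25 mm²); the cylinder at (12.5, 13.5): section is a regular 32-gon, circumradius r=11 (area = (32/2)·11.000²·sin(360°/32) = 377.69 mm²); Combining (union): the regions partially overlap — summed areas 1027.08 mm² minus the doubly-counted overlap 254.22 mm² gives 772.86 mm² — area = 772.86 mm². At z = 9.3: the cylinder: section is a regular 32-gon, circumradius r=10.5 (area = (32/2)·10.500²·sin(360°/32) = 344.14 mm²); the cube at (6.5, 9) is present — its section is the full 18.5×16.5 rectangle (area 305.25 mm²); the r=11 cylinder at (12.5, 13.5) contributes a regular 32-gon of circumradius 11 (area = (32/2)·11.000²·sin(360°/32) = 377.69 mm²); Taking the union: the regions partially overlap — summed areas 1027.08 mm² minus the doubly-counted overlap 254.22 mm² gives 772.86 mm² — area = 772.86 mm². Checking containment: the cross-section at z = 9.3 is a subset of the cross-section at z = 5.1.

entirely on top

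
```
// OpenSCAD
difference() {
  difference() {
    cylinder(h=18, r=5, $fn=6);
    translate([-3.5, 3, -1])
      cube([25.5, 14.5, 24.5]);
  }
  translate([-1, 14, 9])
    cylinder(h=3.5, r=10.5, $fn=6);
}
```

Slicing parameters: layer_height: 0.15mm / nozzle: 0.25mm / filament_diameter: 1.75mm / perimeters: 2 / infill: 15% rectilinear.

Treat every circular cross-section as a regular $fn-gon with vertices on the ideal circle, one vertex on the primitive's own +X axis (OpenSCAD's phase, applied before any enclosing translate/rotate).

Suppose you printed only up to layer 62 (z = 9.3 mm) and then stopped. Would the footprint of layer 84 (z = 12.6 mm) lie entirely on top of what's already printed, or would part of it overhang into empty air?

entirely on top

Compare the two slices. At z = 9.3: the r=5 cylinder gives a regular 6-gon of circumradius 5 (constant along its height) (area = (6/2)·5.000²·sin(360°/6) = 64.95 mm²); the cube at (-3.5, 3) is present — its section is the full 25.5×14.5 rectangle (area 369.75 mm²); Taking the first minus the rest: starting from the r=5 cylinder (64.95 mm²), the 25.5×14.5 cube at (-3.5, 3) partially overlaps it — only the 7.67 mm² overlap (of its 369.75 mm²) is removed, clipping the outline — area = 57.28 mm²; the cylinder at (-1, 14): section is a regular 6-gon, circumradius r=10.5 (area = (6/2)·10.500²·sin(360°/6) = 286.44 mm²); After the difference (first − rest): starting from that combined region (57.28 mm²), the r=10.5 cylinder at (-1, 14) misses the remaining region (no effect) — area = 57.28 mm². At z = 12.6: the r=5 cylinder contributes a regular 6-gon of circumradius 5 (area = (6/2)·5.000²·sin(360°/6) = 64.95 mm²); the cube at (-3.5, 3) (footprint 25.5×14.5) is included at this height (area 369.75 mm²); Subtracting the remaining from the first: starting from the r=5 cylinder (64.95 mm²), the 25.5×14.5 cube at (-3.5, 3) partially overlaps it — only the 7.67 mm² overlap (of its 369.75 mm²) is removed, clipping the outline — area = 57.28 mm²; the cylinder at (-1, 14) does not reach this height (z outside [9, 12.5]); Taking the first minus the rest: none of the subtracted shapes is present at this height, so the result so far is unchanged — area = 57.28 mm². Checking containment: the cross-section at z = 12.6 is a subset of the cross-section at z = 9.3.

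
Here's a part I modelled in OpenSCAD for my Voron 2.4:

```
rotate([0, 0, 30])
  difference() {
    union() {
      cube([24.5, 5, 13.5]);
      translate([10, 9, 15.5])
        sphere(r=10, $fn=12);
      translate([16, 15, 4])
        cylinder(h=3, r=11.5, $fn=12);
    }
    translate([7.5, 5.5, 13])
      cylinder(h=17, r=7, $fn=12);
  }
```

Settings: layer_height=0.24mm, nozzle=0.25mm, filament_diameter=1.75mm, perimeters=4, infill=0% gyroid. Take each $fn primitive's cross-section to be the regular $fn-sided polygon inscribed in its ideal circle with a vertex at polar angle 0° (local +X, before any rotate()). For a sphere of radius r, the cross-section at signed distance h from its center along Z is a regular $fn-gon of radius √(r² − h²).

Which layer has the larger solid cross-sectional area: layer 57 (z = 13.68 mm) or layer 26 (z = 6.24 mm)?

layer 26 (z = 6.24 mm)

Layer 57 (z = 13.68): the cube is not intersected at this z (z outside [0, 13.5]); the r=10 sphere at (10, 9) contributes a regular 12-gon of circumradius √(10²−1.82²) = 9.833 (area = (12/2)·9.833²·sin(360°/12) = 290.06 mm²); the cylinder at (16, 15) is absent (z outside [4, 7]); Merging all regions: only the r=10 sphere at (10, 9) is present, so the union is just that shape — area = 290.06 mm²; the r=7 cylinder at (7.5, 5.5) contributes a regular 12-gon of circumradius 7 (area = (12/2)·7.000²·sin(360°/12) = 147.00 mm²); Subtracting the remaining from the first: starting from that combined region (290.06 mm²), the r=7 cylinder at (7.5, 5.5) partially overlaps it — only the 132.99 mm² overlap (of its 147.00 mm²) is removed, clipping the outline — area = 157.08 mm²; (rotated 30° about Z; rotation is an isometry so areas/perimeters/island counts are preserved). So its area = 157.08 mm². Layer 26 (z = 6.24): the 24.5×5 cube contributes its full rectangle (area 122.50 mm²); the sphere at (10, 9): section is a regular 12-gon, circumradius = √(r²−h²) = √(10²−9.26²) = 3.775 (area = (12/2)·3.775²·sin(360°/12) = 42.76 mm²); the cylinder at (16, 15): section is a regular 12-gon, circumradius r=11.5 (area = (12/2)·11.500²·sin(360°/12) = 396.75 mm²); Merging all regions: the regions partially overlap — summed areas 562.01 mm² minus the doubly-counted overlap 47.34 mm² gives 514.67 mm² — area = 514.67 mm²; the cylinder at (7.5, 5.5) is not intersected at this z (z outside [13, 30]); Taking the first minus the rest: none of the subtracted shapes is present at this height, so the result so far is unchanged — area = 514.67 mm²; (whole slice rotated 30° about Z — lengths, areas and connectivity unchanged). So its area = 514.67 mm². Layer 26 is larger (514.67 vs 157.08 mm²).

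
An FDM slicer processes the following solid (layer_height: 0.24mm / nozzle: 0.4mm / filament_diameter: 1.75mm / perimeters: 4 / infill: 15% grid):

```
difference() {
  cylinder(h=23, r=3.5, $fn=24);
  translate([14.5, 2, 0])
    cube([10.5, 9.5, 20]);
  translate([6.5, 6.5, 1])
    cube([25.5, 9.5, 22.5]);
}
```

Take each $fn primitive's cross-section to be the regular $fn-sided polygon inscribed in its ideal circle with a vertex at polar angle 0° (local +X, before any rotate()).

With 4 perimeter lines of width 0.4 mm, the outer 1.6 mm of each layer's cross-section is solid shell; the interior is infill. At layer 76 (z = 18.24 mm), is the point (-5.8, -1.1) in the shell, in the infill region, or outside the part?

outside

At z = 18.24 mm: the r=3.5 cylinder contributes a regular 24-gon of circumradius 3.5; the cube at (14.5, 2) is present — its section is the full 10.5×9.5 rectangle; the cube at (6.5, 6.5) is present — its section is the full 25.5×9.5 rectangle; After the difference (first − rest): starting from the r=3.5 cylinder, the 10.5×9.5 cube at (14.5, 2) misses the remaining region (no effect); the 25.5×9.5 cube at (6.5, 6.5) misses the remaining region (no effect) — 1 connected region. Overall, the cross-section is a single solid region. The nearest boundary edge runs (-3.38, -0.91)→(-3.50, 0.00); distance from the point to it = 2.42 mm. The point is not inside any of the regions above, so it lies outside the cross-section (2.42 mm from the nearest boundary).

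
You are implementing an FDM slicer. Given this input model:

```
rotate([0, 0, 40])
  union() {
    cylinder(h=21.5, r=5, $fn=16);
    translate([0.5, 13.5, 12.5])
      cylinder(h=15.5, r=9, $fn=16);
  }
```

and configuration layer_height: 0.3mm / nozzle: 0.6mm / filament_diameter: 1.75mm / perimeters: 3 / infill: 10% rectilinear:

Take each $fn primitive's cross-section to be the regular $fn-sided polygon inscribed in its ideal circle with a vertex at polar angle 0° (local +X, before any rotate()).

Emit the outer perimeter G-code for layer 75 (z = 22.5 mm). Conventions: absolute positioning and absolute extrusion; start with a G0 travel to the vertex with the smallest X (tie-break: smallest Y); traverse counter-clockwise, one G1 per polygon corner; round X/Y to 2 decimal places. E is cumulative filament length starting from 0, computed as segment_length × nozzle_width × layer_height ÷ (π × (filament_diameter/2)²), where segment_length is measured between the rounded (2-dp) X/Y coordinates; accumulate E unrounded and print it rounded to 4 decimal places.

G0 X-17.26 Y11.45 Z22.50
G1 X-16.88 Y7.96 E0.2627
G1 X-15.19 Y4.88 E0.5256
G1 X-12.45 Y2.68 E0.7886
G1 X-9.08 Y1.70 E1.0512
G1 X-5.59 Y2.08 E1.3140
G1 X-2.51 Y3.77 E1.5769
G1 X-0.31 Y6.51 E1.8398
G1 X0.67 Y9.88 E2.1025
G1 X0.29 Y13.37 E2.3652
G1 X-1.40 Y16.45 E2.6281
G1 X-4.14 Y18.65 E2.8911
G1 X-7.51 Y19.63 E3.1537
G1 X-11.00 Y19.25 E3.4164
G1 X-14.08 Y17.56 E3.6793
G1 X-16.28 Y14.82 E3.9423
G1 X-17.26 Y11.45 E4.2049

At z = 22.5 mm: the cylinder is not intersected at this z (z outside [0, 21.5]); the r=9 cylinder at (0.5, 13.5) gives a regular 16-gon of circumradius 9 (constant along its height); Taking the union: only the r=9 cylinder at (0.5, 13.5) is present, so the union is just that shape — 1 connected region; (whole slice rotated 40° about Z — lengths, areas and connectivity unchanged). The outline is a single polygon with 16 vertices. Extrusion per mm of travel: 0.6 × 0.3 / (π × 0.875²) = 0.074835. Accumulating E over each segment gives final E = 4.2049.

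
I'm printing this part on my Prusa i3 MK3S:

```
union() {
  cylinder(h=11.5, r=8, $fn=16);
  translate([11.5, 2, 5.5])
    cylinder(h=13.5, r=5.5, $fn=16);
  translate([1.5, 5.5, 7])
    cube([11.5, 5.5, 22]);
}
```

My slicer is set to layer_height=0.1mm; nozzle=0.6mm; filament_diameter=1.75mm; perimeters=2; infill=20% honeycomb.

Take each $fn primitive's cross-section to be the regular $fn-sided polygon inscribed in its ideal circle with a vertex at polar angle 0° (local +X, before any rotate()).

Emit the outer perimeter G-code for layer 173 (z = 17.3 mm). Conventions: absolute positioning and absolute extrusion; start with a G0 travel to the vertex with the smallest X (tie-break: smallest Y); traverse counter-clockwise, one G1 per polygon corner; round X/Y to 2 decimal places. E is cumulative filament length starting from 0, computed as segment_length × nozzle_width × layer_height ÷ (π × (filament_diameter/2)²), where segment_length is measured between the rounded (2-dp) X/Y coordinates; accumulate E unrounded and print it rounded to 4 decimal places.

At z = 17.3 mm: the cylinder is not intersected at this z (z outside [0, 11.5]); the cylinder at (11.5, 2): section is a regular 16-gon, circumradius r=5.5; the cube at (1.5, 5.5) is present — its section is the full 11.5×5.5 rectangle; Merging all regions: the regions partially overlap (shared area 8.35 mm²), so overlapping operands fuse into one piece — 1 connected region. The outline is a single polygon with 18 vertices. Extrusion per mm of travel: 0.6 × 0.1 / (π × 0.875²) = 0.024945. Accumulating E over each segment gives final E = 1.3642.

G0 X1.50 Y5.50 Z17.30
G1 X7.35 Y5.50 E0.1459
G1 X6.42 Y4.10 E0.1879
G1 X6.00 Y2.00 E0.2413
G1 X6.42 Y-0.10 E0.2947
G1 X7.61 Y-1.89 E0.3483
G1 X9.40 Y-3.08 E0.4019
G1 X11.50 Y-3.50 E0.4554
G1 X13.60 Y-3.08 E0.5088
G1 X15.39 Y-1.89 E0.5624
G1 X16.58 Y-0.10 E0.6160
G1 X17.00 Y2.00 E0.6694
G1 X16.58 Y4.10 E0.7229
G1 X15.39 Y5.89 E0.7765
G1 X13.60 Y7.08 E0.8301
G1 X13.00 Y7.20 E0.8454
G1 X13.00 Y11.00 E0.9402
G1 X1.50 Y11.00 E1.2270
G1 X1.50 Y5.50 E1.3642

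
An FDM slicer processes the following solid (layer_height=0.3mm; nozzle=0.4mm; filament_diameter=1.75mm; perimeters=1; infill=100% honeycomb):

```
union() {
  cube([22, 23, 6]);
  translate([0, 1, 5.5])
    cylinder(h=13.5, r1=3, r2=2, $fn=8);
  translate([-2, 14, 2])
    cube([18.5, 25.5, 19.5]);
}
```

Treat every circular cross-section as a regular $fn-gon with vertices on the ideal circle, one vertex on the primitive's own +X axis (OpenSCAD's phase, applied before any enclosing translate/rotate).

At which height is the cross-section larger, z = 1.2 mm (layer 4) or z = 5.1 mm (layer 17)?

Layer 4 (z = 1.2): the 22×23 cube contributes its full rectangle (area 506.00 mm²); the cone at (0, 1) is not intersected at this z (z outside [5.5, 19]); the cube at (-2, 14) is not intersected at this z (z outside [2, 21.5]); Merging all regions: only the 22×23 cube is present, so the union is just that shape — area = 506.00 mm². So its area = 506.00 mm². Layer 17 (z = 5.1): the 22×23 cube contributes its full rectangle (area 506.00 mm²); the cone at (0, 1) is not intersected at this z (z outside [5.5, 19]); the 18.5×25.5 cube at (-2, 14) contributes its full rectangle (area 471.75 mm²); Taking the union: the regions partially overlap — summed areas 977.75 mm² minus the doubly-counted overlap 148.50 mm² gives 829.25 mm² — area = 829.25 mm². So its area = 829.25 mm². Layer 17 is larger (829.25 vs 506.00 mm²).

layer 17 (z = 5.1 mm)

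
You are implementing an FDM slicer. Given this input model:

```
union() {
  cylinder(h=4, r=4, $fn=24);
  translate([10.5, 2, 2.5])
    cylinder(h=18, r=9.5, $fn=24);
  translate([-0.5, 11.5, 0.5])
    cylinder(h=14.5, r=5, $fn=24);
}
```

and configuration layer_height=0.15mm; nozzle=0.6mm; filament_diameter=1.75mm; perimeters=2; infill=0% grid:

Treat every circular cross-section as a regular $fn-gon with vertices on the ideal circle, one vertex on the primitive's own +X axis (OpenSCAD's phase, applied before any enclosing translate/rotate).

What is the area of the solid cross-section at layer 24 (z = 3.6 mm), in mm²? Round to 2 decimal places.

At z = 3.6 mm: the r=4 cylinder gives a regular 24-gon of circumradius 4 (constant along its height) (area = (24/2)·4.000²·sin(360°/24) = 49.69 mm²); the r=9.5 cylinder at (10.5, 2) gives a regular 24-gon of circumradius 9.5 (constant along its height) (area = (24/2)·9.500²·sin(360°/24) = 280.30 mm²); the r=5 cylinder at (-0.5, 11.5) contributes a regular 24-gon of circumradius 5 (area = (24/2)·5.000²·sin(360°/24) = 77.65 mm²); Taking the union: the regions partially overlap — summed areas 407.64 mm² minus the doubly-counted overlap 13.38 mm² gives 394.26 mm² — area = 394.26 mm². Overall, the cross-section has 2 separate islands. Net area = 394.26 mm².

394.26 mm²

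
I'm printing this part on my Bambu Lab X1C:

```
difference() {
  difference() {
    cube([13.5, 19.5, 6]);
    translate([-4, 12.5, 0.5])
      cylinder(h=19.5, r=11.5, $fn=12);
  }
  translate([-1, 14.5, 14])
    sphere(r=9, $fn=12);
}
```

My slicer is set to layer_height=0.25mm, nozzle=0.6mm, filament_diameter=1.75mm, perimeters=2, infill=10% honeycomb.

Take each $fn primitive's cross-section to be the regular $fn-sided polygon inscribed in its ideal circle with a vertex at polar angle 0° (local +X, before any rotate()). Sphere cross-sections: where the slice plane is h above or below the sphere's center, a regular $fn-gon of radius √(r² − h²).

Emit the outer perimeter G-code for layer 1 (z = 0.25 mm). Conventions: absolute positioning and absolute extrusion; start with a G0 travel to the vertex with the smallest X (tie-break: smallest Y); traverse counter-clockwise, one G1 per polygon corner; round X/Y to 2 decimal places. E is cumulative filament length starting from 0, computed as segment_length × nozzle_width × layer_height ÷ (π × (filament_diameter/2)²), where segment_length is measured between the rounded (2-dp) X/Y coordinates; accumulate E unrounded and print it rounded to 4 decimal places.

At z = 0.25 mm: the cube is present — its section is the full 13.5×19.5 rectangle; the cylinder at (-4, 12.5) does not reach this height (z outside [0.5, 20]); Taking the first minus the rest: none of the subtracted shapes is present at this height, so the 13.5×19.5 cube is unchanged — 1 connected region; the sphere at (-1, 14.5) does not reach this height (|z−center|=13.750 > r=9); After the difference (first − rest): none of the subtracted shapes is present at this height, so the result so far is unchanged — 1 connected region. The outline is a single polygon with 4 vertices. Extrusion per mm of travel: 0.6 × 0.25 / (π × 0.875²) = 0.062363. Accumulating E over each segment gives final E = 4.1159.

G0 X0.00 Y0.00 Z0.25
G1 X13.50 Y0.00 E0.8419
G1 X13.50 Y19.50 E2.0580
G1 X0.00 Y19.50 E2.8999
G1 X0.00 Y0.00 E4.1159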